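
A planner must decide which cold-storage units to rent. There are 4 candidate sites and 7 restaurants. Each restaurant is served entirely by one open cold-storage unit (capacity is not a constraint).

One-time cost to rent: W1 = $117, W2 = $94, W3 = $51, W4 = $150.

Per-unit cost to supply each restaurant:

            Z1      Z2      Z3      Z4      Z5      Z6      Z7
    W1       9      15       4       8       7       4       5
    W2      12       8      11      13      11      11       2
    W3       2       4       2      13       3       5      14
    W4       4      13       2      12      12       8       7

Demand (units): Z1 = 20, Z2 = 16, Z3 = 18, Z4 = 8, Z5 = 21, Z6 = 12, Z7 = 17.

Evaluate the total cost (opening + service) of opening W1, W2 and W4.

Total cost: 898

Each restaurant is assigned to its cheapest site among the open ones.
{W1, W2, W4}: Z1→W4 4·20=80, Z2→W2 8·16=128, Z3→W4 2·18=36, Z4→W1 8·8=64, Z5→W1 7·21=147, Z6→W1 4·12=48, Z7→W2 2·17=34. Service 537; fixed 361; total 898.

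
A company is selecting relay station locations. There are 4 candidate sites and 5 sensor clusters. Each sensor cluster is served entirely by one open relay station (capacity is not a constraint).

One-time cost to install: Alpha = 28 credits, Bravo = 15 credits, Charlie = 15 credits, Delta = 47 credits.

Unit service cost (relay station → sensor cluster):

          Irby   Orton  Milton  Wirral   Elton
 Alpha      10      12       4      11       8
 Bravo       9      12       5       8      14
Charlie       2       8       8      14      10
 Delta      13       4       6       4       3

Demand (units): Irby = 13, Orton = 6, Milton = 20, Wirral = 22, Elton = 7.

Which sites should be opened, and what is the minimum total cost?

For any fixed open set, each sensor cluster goes to its cheapest open site; total = fixed + service.
{Alpha, Charlie, Delta}: Irby→Charlie 2·13=26, Orton→Delta 4·6=24, Milton→Alpha 4·20=80, Wirral→Delta 4·22=88, Elton→Delta 3·7=21. Service 239; fixed 90; total 329.
{Bravo, Charlie, Delta}: service 259 + fixed 77 = 336
{Charlie, Delta}: service 279 + fixed 62 = 341
{Alpha, Bravo, Charlie, Delta}: service 239 + fixed 105 = 344
(All 15 nonempty subsets were checked; Alpha, Charlie and Delta is lowest.)

Open Alpha, Charlie and Delta; minimum total cost 329.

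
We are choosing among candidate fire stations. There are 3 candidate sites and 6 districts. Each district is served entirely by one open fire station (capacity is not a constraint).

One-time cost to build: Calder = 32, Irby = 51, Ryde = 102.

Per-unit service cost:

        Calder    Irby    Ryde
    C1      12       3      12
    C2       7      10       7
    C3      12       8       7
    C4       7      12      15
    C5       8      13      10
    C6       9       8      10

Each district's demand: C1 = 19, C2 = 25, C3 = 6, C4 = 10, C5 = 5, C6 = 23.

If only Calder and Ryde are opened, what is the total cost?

Total cost: 896

Each district is assigned to its cheapest site among the open ones.
{Calder, Ryde}: C1→Calder 12·19=228, C2→Calder 7·25=175, C3→Ryde 7·6=42, C4→Calder 7·10=70, C5→Calder 8·5=40, C6→Calder 9·23=207. Service 762; fixed 134; total 896.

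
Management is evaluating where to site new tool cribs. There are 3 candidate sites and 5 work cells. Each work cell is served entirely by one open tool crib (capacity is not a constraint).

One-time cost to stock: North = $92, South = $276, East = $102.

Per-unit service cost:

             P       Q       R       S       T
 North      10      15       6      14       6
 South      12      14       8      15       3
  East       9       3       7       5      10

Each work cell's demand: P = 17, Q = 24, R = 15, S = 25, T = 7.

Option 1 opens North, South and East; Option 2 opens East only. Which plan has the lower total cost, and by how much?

Option 2 is cheaper by 304.

Option 1: {North, South, East}: P→East 9·17=153, Q→East 3·24=72, R→North 6·15=90, S→East 5·25=125, T→South 3·7=21. Service 461; fixed 470; total 931.
Option 2: {East}: P→East 9·17=153, Q→East 3·24=72, R→East 7·15=105, S→East 5·25=125, T→East 10·7=70. Service 525; fixed 102; total 627.
Difference: |931 − 627| = 304.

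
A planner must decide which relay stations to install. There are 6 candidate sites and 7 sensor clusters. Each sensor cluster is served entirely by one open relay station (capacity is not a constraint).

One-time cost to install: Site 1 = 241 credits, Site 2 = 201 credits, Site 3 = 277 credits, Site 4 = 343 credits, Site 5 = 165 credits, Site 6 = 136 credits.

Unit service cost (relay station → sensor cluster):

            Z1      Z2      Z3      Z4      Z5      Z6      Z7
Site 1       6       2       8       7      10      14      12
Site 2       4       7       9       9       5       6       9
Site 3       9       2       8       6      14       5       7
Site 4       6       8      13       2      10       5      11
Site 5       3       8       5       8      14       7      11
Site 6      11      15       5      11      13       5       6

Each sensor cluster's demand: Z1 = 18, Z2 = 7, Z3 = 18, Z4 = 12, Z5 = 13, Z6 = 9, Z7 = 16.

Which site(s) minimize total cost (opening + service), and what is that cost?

For any fixed open set, each sensor cluster goes to its cheapest open site; total = fixed + service.
{Site 2}: Z1→Site 2 4·18=72, Z2→Site 2 7·7=49, Z3→Site 2 9·18=162, Z4→Site 2 9·12=108, Z5→Site 2 5·13=65, Z6→Site 2 6·9=54, Z7→Site 2 9·16=144. Service 654; fixed 201; total 855.
{Site 2, Site 6}: Z1→Site 2 4·18=72, Z2→Site 2 7·7=49, Z3→Site 6 5·18=90, Z4→Site 2 9·12=108, Z5→Site 2 5·13=65, Z6→Site 6 5·9=45, Z7→Site 6 6·16=96. Service 525; fixed 337; total 862.
{Site 5}: service 717 + fixed 165 = 882
{Site 1, Site 2, Site 3, Site 4, Site 5, Site 6}: service 388 + fixed 1363 = 1751
No other subset beats 855.

Open Site 2 only; minimum total cost 855.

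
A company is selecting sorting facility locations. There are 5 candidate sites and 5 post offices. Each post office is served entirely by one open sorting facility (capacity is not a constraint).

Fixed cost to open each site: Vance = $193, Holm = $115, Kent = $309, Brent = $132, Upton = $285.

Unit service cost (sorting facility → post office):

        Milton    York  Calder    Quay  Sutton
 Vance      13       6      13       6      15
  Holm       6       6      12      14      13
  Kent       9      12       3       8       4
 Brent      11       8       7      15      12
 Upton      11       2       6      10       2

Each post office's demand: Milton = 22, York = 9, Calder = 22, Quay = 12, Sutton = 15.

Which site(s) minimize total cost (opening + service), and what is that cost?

Open Upton only; minimum total cost 827.

For any fixed open set, each post office goes to its cheapest open site; total = fixed + service.
{Upton}: Milton→Upton 11·22=242, York→Upton 2·9=18, Calder→Upton 6·22=132, Quay→Upton 10·12=120, Sutton→Upton 2·15=30. Service 542; fixed 285; total 827.
{Holm, Kent}: service 408 + fixed 424 = 832
{Holm, Upton}: service 432 + fixed 400 = 832
{Vance, Holm, Kent, Brent, Upton}: Milton→Holm 6·22=132, York→Upton 2·9=18, Calder→Kent 3·22=66, Quay→Vance 6·12=72, Sutton→Upton 2·15=30. Service 318; fixed 1034; total 1352.
No other subset beats 827.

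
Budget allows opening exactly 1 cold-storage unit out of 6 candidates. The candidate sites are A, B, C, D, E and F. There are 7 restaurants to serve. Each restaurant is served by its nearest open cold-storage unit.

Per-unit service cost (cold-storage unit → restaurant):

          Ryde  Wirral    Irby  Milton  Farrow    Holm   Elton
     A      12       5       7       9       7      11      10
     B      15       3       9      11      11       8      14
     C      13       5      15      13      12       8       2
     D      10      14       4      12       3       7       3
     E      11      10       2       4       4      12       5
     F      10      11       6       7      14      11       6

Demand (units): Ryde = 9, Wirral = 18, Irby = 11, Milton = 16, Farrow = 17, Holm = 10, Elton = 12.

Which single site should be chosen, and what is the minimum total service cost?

Choose E only; total service cost 613.

With exactly 1 open, each restaurant uses its cheapest among the chosen.
{E}: Ryde→E 11·9=99, Wirral→E 10·18=180, Irby→E 2·11=22, Milton→E 4·16=64, Farrow→E 4·17=68, Holm→E 12·10=120, Elton→E 5·12=60. Service cost 613.
{D}: service cost 735
{A}: service cost 768
Among all 6 size-1 choices, {E} is lowest.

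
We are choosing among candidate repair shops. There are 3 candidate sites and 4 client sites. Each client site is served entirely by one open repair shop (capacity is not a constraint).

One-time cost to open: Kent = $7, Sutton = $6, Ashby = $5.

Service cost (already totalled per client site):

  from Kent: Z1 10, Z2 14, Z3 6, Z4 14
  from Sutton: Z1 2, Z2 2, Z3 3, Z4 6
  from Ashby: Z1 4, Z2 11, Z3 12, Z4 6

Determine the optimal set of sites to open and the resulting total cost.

For any fixed open set, each client site goes to its cheapest open site; total = fixed + service.
{Sutton}: Z1→Sutton 2, Z2→Sutton 2, Z3→Sutton 3, Z4→Sutton 6. Service 13; fixed 6; total 19.
{Sutton, Ashby}: service 13 + fixed 11 = 24
{Kent, Sutton}: Z1→Sutton 2, Z2→Sutton 2, Z3→Sutton 3, Z4→Sutton 6. Service 13; fixed 13; total 26.
{Kent, Sutton, Ashby}: service 13 + fixed 18 = 31
No other subset beats 19.

Open Sutton only; minimum total cost 19.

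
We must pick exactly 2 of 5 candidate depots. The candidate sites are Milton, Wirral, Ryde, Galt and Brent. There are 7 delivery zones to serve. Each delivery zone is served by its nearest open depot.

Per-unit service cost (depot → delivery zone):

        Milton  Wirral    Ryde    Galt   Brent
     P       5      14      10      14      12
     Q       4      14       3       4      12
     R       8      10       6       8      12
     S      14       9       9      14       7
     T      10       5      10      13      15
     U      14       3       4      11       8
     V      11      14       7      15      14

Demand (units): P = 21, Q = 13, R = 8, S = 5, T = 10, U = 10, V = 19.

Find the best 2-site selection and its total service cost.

Choose Milton and Ryde; total service cost 510.

With exactly 2 open, each delivery zone uses its cheapest among the chosen.
{Milton, Ryde}: P→Milton 5·21=105, Q→Ryde 3·13=39, R→Ryde 6·8=48, S→Ryde 9·5=45, T→Milton 10·10=100, U→Ryde 4·10=40, V→Ryde 7·19=133. Service cost 510.
{Milton, Wirral}: service cost 555
{Wirral, Ryde}: service cost 555
Among all 10 size-2 choices, {Milton, Ryde} is lowest.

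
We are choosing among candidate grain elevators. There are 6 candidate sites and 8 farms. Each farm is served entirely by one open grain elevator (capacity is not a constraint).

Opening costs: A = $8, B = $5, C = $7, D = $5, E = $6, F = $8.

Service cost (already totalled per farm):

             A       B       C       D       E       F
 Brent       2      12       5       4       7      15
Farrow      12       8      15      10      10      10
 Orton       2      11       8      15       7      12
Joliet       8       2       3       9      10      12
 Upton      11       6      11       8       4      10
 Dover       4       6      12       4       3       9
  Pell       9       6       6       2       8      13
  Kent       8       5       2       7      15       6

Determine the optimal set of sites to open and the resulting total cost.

Open A and B; minimum total cost 48.

For any fixed open set, each farm goes to its cheapest open site; total = fixed + service.
{A, B}: Brent→A 2, Farrow→B 8, Orton→A 2, Joliet→B 2, Upton→B 6, Dover→A 4, Pell→B 6, Kent→B 5. Service 35; fixed 13; total 48.
{A, B, D}: Brent→A 2, Farrow→B 8, Orton→A 2, Joliet→B 2, Upton→B 6, Dover→A 4, Pell→D 2, Kent→B 5. Service 31; fixed 18; total 49.
{A, B, E}: Brent→A 2, Farrow→B 8, Orton→A 2, Joliet→B 2, Upton→E 4, Dover→E 3, Pell→B 6, Kent→B 5. Service 32; fixed 19; total 51.
{A, B, C, D, E, F}: Brent→A 2, Farrow→B 8, Orton→A 2, Joliet→B 2, Upton→E 4, Dover→E 3, Pell→D 2, Kent→C 2. Service 25; fixed 39; total 64.
No other subset beats 48.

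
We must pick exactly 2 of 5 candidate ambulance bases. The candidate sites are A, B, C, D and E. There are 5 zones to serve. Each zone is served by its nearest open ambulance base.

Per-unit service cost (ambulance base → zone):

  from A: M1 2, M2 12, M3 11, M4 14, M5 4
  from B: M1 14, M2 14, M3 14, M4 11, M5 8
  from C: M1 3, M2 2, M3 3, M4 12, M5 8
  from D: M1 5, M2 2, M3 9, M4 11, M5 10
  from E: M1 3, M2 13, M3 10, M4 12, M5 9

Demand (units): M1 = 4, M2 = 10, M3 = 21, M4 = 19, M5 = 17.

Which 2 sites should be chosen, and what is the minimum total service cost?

With exactly 2 open, each zone uses its cheapest among the chosen.
{A, C}: M1→A 2·4=8, M2→C 2·10=20, M3→C 3·21=63, M4→C 12·19=228, M5→A 4·17=68. Service cost 387.
{B, C}: service cost 440
{C, D}: service cost 440
Among all 10 size-2 choices, {A, C} is lowest.

Choose A and C; total service cost 387.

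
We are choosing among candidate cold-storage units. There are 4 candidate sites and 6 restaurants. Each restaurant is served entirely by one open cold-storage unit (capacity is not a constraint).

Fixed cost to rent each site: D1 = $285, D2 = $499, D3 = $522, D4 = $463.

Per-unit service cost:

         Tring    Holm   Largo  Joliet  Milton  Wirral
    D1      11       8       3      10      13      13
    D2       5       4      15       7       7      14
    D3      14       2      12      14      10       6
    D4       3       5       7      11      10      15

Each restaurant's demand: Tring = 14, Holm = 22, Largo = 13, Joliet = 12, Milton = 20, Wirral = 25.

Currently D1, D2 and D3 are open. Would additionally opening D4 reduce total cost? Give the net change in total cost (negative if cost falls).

Current service cost with {D1, D2, D3}: 527.
Adding D4: each restaurant re-picks its cheapest; new service cost 499, saving 28.
Extra fixed cost: 463. Net change = 463 − 28 = 435.
(Totals: 1833 → 2268.)

No — net change +435 (cost rises by 435).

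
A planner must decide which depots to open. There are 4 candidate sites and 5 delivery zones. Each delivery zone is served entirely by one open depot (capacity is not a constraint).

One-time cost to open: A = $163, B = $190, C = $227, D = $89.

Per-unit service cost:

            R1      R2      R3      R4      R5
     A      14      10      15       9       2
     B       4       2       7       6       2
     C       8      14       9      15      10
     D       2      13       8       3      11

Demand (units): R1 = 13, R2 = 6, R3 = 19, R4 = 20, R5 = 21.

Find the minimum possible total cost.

For any fixed open set, each delivery zone goes to its cheapest open site; total = fixed + service.
{B}: R1→B 4·13=52, R2→B 2·6=12, R3→B 7·19=133, R4→B 6·20=120, R5→B 2·21=42. Service 359; fixed 190; total 549.
{B, D}: R1→D 2·13=26, R2→B 2·6=12, R3→B 7·19=133, R4→D 3·20=60, R5→B 2·21=42. Service 273; fixed 279; total 552.
{A, D}: R1→D 2·13=26, R2→A 10·6=60, R3→D 8·19=152, R4→D 3·20=60, R5→A 2·21=42. Service 340; fixed 252; total 592.
{A, B, C, D}: service 273 + fixed 669 = 942
No other subset beats 549.

Minimum total cost: 549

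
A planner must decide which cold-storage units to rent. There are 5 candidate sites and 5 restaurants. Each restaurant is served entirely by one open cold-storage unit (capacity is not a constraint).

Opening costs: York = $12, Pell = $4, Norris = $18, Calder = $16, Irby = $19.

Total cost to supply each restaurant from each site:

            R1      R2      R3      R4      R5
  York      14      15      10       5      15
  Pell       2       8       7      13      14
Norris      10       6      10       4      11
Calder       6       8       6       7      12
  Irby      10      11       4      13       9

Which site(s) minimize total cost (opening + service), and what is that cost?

For any fixed open set, each restaurant goes to its cheapest open site; total = fixed + service.
{Pell}: R1→Pell 2, R2→Pell 8, R3→Pell 7, R4→Pell 13, R5→Pell 14. Service 44; fixed 4; total 48.
{York, Pell}: service 36 + fixed 16 = 52
{Pell, Norris}: service 30 + fixed 22 = 52
{York, Pell, Norris, Calder, Irby}: R1→Pell 2, R2→Norris 6, R3→Irby 4, R4→Norris 4, R5→Irby 9. Service 25; fixed 69; total 94.
No other subset beats 48.

Open Pell only; minimum total cost 48.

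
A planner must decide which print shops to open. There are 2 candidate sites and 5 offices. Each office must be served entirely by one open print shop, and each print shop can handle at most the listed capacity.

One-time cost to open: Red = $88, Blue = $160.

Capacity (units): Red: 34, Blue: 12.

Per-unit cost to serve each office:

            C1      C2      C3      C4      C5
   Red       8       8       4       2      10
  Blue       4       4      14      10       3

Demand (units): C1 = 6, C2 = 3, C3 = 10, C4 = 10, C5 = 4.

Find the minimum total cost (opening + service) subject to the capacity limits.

Minimum total cost: 260

Open {Red}: C1→Red 8·6=48, C2→Red 8·3=24, C3→Red 4·10=40, C4→Red 2·10=20, C5→Red 10·4=40.
Loads: Red carries 33/34. Service 172; fixed 88; total 260.
Next best feasible plan costs 368.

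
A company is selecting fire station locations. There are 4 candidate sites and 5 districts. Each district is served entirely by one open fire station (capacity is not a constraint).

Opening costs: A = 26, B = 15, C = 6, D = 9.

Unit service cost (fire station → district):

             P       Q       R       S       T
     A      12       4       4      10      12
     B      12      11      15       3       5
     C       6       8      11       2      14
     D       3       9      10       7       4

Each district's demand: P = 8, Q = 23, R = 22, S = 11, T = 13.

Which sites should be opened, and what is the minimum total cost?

Open A, C and D; minimum total cost 319.

For any fixed open set, each district goes to its cheapest open site; total = fixed + service.
{A, C, D}: P→D 3·8=24, Q→A 4·23=92, R→A 4·22=88, S→C 2·11=22, T→D 4·13=52. Service 278; fixed 41; total 319.
{A, B, C, D}: P→D 3·8=24, Q→A 4·23=92, R→A 4·22=88, S→C 2·11=22, T→D 4·13=52. Service 278; fixed 56; total 334.
{A, B, D}: service 289 + fixed 50 = 339
{C}: P→C 6·8=48, Q→C 8·23=184, R→C 11·22=242, S→C 2·11=22, T→C 14·13=182. Service 678; fixed 6; total 684.
No other subset beats 319.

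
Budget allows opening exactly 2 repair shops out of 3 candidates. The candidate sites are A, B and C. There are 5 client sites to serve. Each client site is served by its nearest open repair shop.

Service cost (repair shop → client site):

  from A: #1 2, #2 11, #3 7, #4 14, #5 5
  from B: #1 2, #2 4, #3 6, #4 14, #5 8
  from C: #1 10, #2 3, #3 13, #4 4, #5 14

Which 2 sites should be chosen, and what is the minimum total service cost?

Choose A and C; total service cost 21.

With exactly 2 open, each client site uses its cheapest among the chosen.
{A, C}: #1→A 2, #2→C 3, #3→A 7, #4→C 4, #5→A 5. Service cost 21.
{B, C}: service cost 23
{A, B}: service cost 31
Among all 3 size-2 choices, {A, C} is lowest.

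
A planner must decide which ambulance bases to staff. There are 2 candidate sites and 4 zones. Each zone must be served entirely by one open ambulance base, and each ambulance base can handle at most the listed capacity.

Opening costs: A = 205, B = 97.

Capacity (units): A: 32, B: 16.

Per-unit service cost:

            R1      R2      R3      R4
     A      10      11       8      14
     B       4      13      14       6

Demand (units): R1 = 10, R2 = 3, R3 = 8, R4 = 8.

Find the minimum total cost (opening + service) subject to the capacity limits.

Open {A}: R1→A 10·10=100, R2→A 11·3=33, R3→A 8·8=64, R4→A 14·8=112.
Loads: A carries 29/32. Service 309; fixed 205; total 514.
Next best feasible plan costs 547.

Minimum total cost: 514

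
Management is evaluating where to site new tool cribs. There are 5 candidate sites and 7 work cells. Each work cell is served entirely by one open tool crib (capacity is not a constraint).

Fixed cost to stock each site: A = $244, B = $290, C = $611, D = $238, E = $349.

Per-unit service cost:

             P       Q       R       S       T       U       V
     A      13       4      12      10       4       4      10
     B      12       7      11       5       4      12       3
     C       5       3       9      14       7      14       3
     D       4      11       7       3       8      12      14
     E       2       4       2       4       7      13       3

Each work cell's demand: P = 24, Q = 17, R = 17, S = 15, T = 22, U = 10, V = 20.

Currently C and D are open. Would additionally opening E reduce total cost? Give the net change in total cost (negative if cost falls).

No — net change +216 (cost rises by 216).

Current service cost with {C, D}: 645.
Adding E: each work cell re-picks its cheapest; new service cost 512, saving 133.
Extra fixed cost: 349. Net change = 349 − 133 = 216.
(Totals: 1494 → 1710.)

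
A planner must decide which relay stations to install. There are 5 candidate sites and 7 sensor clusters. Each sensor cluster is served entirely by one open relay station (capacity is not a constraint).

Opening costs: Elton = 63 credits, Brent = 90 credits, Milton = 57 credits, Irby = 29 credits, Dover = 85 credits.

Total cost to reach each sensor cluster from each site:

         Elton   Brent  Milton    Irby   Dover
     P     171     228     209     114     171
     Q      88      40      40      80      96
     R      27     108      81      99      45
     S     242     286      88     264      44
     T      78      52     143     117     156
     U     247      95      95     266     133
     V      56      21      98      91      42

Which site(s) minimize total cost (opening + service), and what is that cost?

Open Brent, Irby and Dover; minimum total cost 615.

For any fixed open set, each sensor cluster goes to its cheapest open site; total = fixed + service.
{Brent, Irby, Dover}: P→Irby 114, Q→Brent 40, R→Dover 45, S→Dover 44, T→Brent 52, U→Brent 95, V→Brent 21. Service 411; fixed 204; total 615.
{Brent, Dover}: P→Dover 171, Q→Brent 40, R→Dover 45, S→Dover 44, T→Brent 52, U→Brent 95, V→Brent 21. Service 468; fixed 175; total 643.
{Elton, Milton, Irby}: service 498 + fixed 149 = 647
{Elton, Brent, Milton, Irby, Dover}: P→Irby 114, Q→Brent 40, R→Elton 27, S→Dover 44, T→Brent 52, U→Brent 95, V→Brent 21. Service 393; fixed 324; total 717.
No other subset beats 615.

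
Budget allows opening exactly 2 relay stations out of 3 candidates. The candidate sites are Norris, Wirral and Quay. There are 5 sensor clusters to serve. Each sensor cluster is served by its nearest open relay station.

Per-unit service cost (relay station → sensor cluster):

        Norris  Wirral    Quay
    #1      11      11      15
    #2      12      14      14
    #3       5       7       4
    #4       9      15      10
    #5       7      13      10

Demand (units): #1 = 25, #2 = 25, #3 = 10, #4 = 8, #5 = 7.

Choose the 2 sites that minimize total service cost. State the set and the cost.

Choose Norris and Quay; total service cost 736.

With exactly 2 open, each sensor cluster uses its cheapest among the chosen.
{Norris, Quay}: #1→Norris 11·25=275, #2→Norris 12·25=300, #3→Quay 4·10=40, #4→Norris 9·8=72, #5→Norris 7·7=49. Service cost 736.
{Norris, Wirral}: service cost 746
{Wirral, Quay}: service cost 815
Among all 3 size-2 choices, {Norris, Quay} is lowest.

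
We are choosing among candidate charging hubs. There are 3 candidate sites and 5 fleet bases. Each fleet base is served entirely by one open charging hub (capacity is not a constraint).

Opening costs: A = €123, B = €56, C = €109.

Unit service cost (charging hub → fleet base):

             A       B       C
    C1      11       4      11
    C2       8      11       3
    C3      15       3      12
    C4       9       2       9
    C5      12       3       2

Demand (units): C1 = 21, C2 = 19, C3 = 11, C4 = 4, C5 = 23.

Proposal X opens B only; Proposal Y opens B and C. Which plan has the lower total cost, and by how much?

Proposal X: {B}: C1→B 4·21=84, C2→B 11·19=209, C3→B 3·11=33, C4→B 2·4=8, C5→B 3·23=69. Service 403; fixed 56; total 459.
Proposal Y: {B, C}: C1→B 4·21=84, C2→C 3·19=57, C3→B 3·11=33, C4→B 2·4=8, C5→C 2·23=46. Service 228; fixed 165; total 393.
Difference: |459 − 393| = 66.

Proposal Y is cheaper by 66.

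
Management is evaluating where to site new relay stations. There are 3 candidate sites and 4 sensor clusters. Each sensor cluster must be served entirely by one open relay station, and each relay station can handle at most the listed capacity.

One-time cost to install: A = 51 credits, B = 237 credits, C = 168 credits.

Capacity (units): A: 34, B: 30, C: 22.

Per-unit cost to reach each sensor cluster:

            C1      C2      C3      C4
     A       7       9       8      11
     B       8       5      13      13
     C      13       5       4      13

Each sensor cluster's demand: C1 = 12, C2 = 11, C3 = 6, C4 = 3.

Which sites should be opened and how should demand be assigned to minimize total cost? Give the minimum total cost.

Open {A}: C1→A 7·12=84, C2→A 9·11=99, C3→A 8·6=48, C4→A 11·3=33.
Loads: A carries 32/34. Service 264; fixed 51; total 315.
Next best feasible plan costs 415.

Minimum total cost: 315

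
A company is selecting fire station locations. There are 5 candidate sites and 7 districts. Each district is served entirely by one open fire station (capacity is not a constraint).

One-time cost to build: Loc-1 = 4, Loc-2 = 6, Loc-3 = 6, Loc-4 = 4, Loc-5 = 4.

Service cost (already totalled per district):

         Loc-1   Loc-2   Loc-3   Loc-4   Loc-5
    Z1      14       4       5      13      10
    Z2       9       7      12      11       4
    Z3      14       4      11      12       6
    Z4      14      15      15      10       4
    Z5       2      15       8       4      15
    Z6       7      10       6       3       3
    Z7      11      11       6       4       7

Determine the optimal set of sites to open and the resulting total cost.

For any fixed open set, each district goes to its cheapest open site; total = fixed + service.
{Loc-2, Loc-4, Loc-5}: Z1→Loc-2 4, Z2→Loc-5 4, Z3→Loc-2 4, Z4→Loc-5 4, Z5→Loc-4 4, Z6→Loc-4 3, Z7→Loc-4 4. Service 27; fixed 14; total 41.
{Loc-1, Loc-2, Loc-5}: service 28 + fixed 14 = 42
{Loc-1, Loc-2, Loc-4, Loc-5}: service 25 + fixed 18 = 43
{Loc-1, Loc-2, Loc-3, Loc-4, Loc-5}: service 25 + fixed 24 = 49
No other subset beats 41.

Open Loc-2, Loc-4 and Loc-5; minimum total cost 41.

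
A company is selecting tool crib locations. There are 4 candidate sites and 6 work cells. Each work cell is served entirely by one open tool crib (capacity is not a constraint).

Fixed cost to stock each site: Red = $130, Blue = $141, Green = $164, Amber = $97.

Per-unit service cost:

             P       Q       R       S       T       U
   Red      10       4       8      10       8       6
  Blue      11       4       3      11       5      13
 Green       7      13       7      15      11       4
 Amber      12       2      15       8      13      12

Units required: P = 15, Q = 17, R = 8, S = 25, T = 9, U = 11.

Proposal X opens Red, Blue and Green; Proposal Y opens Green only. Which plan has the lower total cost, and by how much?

Proposal X is cheaper by 93.

Proposal X: {Red, Blue, Green}: P→Green 7·15=105, Q→Red 4·17=68, R→Blue 3·8=24, S→Red 10·25=250, T→Blue 5·9=45, U→Green 4·11=44. Service 536; fixed 435; total 971.
Proposal Y: {Green}: P→Green 7·15=105, Q→Green 13·17=221, R→Green 7·8=56, S→Green 15·25=375, T→Green 11·9=99, U→Green 4·11=44. Service 900; fixed 164; total 1064.
Difference: |971 − 1064| = 93.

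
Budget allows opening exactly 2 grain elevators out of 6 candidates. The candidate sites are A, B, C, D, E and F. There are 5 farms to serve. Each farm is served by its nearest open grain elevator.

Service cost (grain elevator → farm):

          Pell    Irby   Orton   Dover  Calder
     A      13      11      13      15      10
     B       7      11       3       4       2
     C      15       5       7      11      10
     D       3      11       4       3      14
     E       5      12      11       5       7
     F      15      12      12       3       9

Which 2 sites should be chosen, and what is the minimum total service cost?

With exactly 2 open, each farm uses its cheapest among the chosen.
{B, C}: Pell→B 7, Irby→C 5, Orton→B 3, Dover→B 4, Calder→B 2. Service cost 21.
{B, D}: service cost 22
{B, E}: service cost 25
Among all 15 size-2 choices, {B, C} is lowest.

Choose B and C; total service cost 21.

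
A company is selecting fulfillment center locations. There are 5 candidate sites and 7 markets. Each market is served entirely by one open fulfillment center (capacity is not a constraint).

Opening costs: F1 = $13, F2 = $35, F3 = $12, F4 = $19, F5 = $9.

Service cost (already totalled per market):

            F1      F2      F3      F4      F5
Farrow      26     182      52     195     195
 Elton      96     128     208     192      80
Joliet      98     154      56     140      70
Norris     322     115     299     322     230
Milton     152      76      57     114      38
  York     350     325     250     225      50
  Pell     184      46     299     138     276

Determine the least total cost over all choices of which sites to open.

Minimum total cost: 480

For any fixed open set, each market goes to its cheapest open site; total = fixed + service.
{F1, F2, F3, F5}: Farrow→F1 26, Elton→F5 80, Joliet→F3 56, Norris→F2 115, Milton→F5 38, York→F5 50, Pell→F2 46. Service 411; fixed 69; total 480.
{F1, F2, F5}: service 425 + fixed 57 = 482
{F2, F3, F5}: service 437 + fixed 56 = 493
{F1, F2, F3, F4, F5}: service 411 + fixed 88 = 499
No other subset beats 480.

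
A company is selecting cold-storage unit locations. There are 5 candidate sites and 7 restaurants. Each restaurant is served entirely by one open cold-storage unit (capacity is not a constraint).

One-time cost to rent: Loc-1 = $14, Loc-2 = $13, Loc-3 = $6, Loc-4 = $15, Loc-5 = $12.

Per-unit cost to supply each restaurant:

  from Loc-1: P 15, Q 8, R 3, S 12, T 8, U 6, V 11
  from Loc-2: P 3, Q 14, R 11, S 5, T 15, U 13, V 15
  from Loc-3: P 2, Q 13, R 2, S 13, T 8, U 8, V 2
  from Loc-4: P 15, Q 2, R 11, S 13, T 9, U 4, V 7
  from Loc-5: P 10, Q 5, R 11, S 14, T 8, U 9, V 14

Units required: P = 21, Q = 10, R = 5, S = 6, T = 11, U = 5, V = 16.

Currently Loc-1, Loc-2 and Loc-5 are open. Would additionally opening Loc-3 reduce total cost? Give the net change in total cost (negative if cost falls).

Yes — net change −164 (cost falls by 164).

Current service cost with {Loc-1, Loc-2, Loc-5}: 452.
Adding Loc-3: each restaurant re-picks its cheapest; new service cost 282, saving 170.
Extra fixed cost: 6. Net change = 6 − 170 = -164.
(Totals: 491 → 327.)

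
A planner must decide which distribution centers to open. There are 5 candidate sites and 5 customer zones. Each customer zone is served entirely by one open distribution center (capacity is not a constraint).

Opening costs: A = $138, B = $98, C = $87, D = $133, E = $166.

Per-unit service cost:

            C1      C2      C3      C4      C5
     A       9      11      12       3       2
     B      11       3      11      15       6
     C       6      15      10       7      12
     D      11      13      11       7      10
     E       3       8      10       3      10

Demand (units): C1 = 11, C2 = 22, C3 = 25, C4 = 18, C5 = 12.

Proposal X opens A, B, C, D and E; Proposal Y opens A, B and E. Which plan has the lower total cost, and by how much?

Proposal Y is cheaper by 220.

Proposal X: {A, B, C, D, E}: C1→E 3·11=33, C2→B 3·22=66, C3→C 10·25=250, C4→A 3·18=54, C5→A 2·12=24. Service 427; fixed 622; total 1049.
Proposal Y: {A, B, E}: C1→E 3·11=33, C2→B 3·22=66, C3→E 10·25=250, C4→A 3·18=54, C5→A 2·12=24. Service 427; fixed 402; total 829.
Difference: |1049 − 829| = 220.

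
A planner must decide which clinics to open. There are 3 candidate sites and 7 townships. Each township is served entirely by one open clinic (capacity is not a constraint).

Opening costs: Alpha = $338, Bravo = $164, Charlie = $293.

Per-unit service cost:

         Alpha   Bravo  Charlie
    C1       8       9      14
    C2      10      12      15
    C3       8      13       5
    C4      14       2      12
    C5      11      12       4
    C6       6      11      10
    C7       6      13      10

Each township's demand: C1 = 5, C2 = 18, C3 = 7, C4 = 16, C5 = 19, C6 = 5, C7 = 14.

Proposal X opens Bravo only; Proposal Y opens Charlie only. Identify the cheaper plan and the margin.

Proposal X: {Bravo}: C1→Bravo 9·5=45, C2→Bravo 12·18=216, C3→Bravo 13·7=91, C4→Bravo 2·16=32, C5→Bravo 12·19=228, C6→Bravo 11·5=55, C7→Bravo 13·14=182. Service 849; fixed 164; total 1013.
Proposal Y: {Charlie}: C1→Charlie 14·5=70, C2→Charlie 15·18=270, C3→Charlie 5·7=35, C4→Charlie 12·16=192, C5→Charlie 4·19=76, C6→Charlie 10·5=50, C7→Charlie 10·14=140. Service 833; fixed 293; total 1126.
Difference: |1013 − 1126| = 113.

Proposal X is cheaper by 113.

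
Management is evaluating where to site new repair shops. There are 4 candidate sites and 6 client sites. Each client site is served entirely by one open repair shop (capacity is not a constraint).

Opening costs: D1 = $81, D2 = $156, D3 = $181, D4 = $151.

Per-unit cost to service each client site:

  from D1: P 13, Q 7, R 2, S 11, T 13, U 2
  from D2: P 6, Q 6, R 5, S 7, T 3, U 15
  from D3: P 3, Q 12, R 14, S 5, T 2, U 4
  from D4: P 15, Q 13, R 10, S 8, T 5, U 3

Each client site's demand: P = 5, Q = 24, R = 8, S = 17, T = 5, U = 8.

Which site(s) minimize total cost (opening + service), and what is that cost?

Open D1 and D3; minimum total cost 572.

For any fixed open set, each client site goes to its cheapest open site; total = fixed + service.
{D1, D3}: P→D3 3·5=15, Q→D1 7·24=168, R→D1 2·8=16, S→D3 5·17=85, T→D3 2·5=10, U→D1 2·8=16. Service 310; fixed 262; total 572.
{D1, D2}: service 340 + fixed 237 = 577
{D1}: service 517 + fixed 81 = 598
{D1, D2, D3, D4}: service 286 + fixed 569 = 855
No other subset beats 572.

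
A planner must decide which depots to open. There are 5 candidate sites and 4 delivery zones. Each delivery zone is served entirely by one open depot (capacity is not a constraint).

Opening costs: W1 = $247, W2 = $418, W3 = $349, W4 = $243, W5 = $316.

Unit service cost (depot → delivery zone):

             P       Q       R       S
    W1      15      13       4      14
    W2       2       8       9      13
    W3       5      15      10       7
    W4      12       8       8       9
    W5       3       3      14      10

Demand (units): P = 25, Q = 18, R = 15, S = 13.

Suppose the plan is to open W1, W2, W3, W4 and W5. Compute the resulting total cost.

Each delivery zone is assigned to its cheapest site among the open ones.
{W1, W2, W3, W4, W5}: P→W2 2·25=50, Q→W5 3·18=54, R→W1 4·15=60, S→W3 7·13=91. Service 255; fixed 1573; total 1828.

Total cost: 1828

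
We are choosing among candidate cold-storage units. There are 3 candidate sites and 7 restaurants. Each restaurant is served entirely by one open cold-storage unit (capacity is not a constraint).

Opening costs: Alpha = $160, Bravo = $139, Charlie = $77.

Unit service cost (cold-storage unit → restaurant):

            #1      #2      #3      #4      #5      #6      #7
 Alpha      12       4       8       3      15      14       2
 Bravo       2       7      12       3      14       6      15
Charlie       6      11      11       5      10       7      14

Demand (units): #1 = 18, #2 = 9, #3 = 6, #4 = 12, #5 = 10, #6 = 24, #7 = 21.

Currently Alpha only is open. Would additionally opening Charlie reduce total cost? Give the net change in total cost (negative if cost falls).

Yes — net change −249 (cost falls by 249).

Current service cost with {Alpha}: 864.
Adding Charlie: each restaurant re-picks its cheapest; new service cost 538, saving 326.
Extra fixed cost: 77. Net change = 77 − 326 = -249.
(Totals: 1024 → 775.)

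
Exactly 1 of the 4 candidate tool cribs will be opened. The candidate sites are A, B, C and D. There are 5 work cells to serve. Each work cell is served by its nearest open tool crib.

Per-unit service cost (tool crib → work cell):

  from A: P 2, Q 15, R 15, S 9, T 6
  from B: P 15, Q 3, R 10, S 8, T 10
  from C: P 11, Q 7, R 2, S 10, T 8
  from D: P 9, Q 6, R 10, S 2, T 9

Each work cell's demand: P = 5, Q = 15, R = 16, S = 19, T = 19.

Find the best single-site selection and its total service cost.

With exactly 1 open, each work cell uses its cheapest among the chosen.
{D}: P→D 9·5=45, Q→D 6·15=90, R→D 10·16=160, S→D 2·19=38, T→D 9·19=171. Service cost 504.
{C}: service cost 534
{B}: service cost 622
Among all 4 size-1 choices, {D} is lowest.

Choose D only; total service cost 504.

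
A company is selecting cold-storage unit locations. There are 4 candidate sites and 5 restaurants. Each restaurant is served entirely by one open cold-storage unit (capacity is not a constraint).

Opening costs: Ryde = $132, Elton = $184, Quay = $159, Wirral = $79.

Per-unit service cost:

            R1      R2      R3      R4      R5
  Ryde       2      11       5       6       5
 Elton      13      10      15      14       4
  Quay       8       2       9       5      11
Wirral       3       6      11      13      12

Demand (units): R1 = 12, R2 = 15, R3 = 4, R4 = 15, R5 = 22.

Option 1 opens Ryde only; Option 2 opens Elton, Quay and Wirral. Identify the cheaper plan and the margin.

Option 1 is cheaper by 146.

Option 1: {Ryde}: R1→Ryde 2·12=24, R2→Ryde 11·15=165, R3→Ryde 5·4=20, R4→Ryde 6·15=90, R5→Ryde 5·22=110. Service 409; fixed 132; total 541.
Option 2: {Elton, Quay, Wirral}: R1→Wirral 3·12=36, R2→Quay 2·15=30, R3→Quay 9·4=36, R4→Quay 5·15=75, R5→Elton 4·22=88. Service 265; fixed 422; total 687.
Difference: |541 − 687| = 146.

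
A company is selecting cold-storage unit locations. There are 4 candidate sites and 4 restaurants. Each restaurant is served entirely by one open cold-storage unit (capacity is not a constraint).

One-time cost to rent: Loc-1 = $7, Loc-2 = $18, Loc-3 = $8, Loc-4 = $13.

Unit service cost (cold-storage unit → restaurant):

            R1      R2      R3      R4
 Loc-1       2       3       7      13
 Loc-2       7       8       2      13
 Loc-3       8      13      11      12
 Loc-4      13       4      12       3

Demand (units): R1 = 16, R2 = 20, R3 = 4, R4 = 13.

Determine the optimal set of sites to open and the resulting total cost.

For any fixed open set, each restaurant goes to its cheapest open site; total = fixed + service.
{Loc-1, Loc-2, Loc-4}: R1→Loc-1 2·16=32, R2→Loc-1 3·20=60, R3→Loc-2 2·4=8, R4→Loc-4 3·13=39. Service 139; fixed 38; total 177.
{Loc-1, Loc-4}: R1→Loc-1 2·16=32, R2→Loc-1 3·20=60, R3→Loc-1 7·4=28, R4→Loc-4 3·13=39. Service 159; fixed 20; total 179.
{Loc-1, Loc-2, Loc-3, Loc-4}: R1→Loc-1 2·16=32, R2→Loc-1 3·20=60, R3→Loc-2 2·4=8, R4→Loc-4 3·13=39. Service 139; fixed 46; total 185.
{Loc-1}: service 289 + fixed 7 = 296
(All 15 nonempty subsets were checked; Loc-1, Loc-2 and Loc-4 is lowest.)

Open Loc-1, Loc-2 and Loc-4; minimum total cost 177.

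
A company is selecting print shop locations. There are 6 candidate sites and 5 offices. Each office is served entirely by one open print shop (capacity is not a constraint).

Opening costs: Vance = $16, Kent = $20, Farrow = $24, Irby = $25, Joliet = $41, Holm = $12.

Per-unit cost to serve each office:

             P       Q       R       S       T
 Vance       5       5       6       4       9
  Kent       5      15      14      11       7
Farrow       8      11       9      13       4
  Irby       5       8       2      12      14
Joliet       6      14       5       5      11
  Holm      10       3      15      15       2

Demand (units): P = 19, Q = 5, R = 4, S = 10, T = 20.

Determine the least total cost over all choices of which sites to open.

For any fixed open set, each office goes to its cheapest open site; total = fixed + service.
{Vance, Holm}: P→Vance 5·19=95, Q→Holm 3·5=15, R→Vance 6·4=24, S→Vance 4·10=40, T→Holm 2·20=40. Service 214; fixed 28; total 242.
{Vance, Irby, Holm}: P→Vance 5·19=95, Q→Holm 3·5=15, R→Irby 2·4=8, S→Vance 4·10=40, T→Holm 2·20=40. Service 198; fixed 53; total 251.
{Vance, Kent, Holm}: P→Vance 5·19=95, Q→Holm 3·5=15, R→Vance 6·4=24, S→Vance 4·10=40, T→Holm 2·20=40. Service 214; fixed 48; total 262.
{Vance, Kent, Farrow, Irby, Joliet, Holm}: P→Vance 5·19=95, Q→Holm 3·5=15, R→Irby 2·4=8, S→Vance 4·10=40, T→Holm 2·20=40. Service 198; fixed 138; total 336.
No other subset beats 242.

Minimum total cost: 242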